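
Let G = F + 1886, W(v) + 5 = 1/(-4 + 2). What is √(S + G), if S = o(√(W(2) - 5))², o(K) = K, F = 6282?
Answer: √32630/2 ≈ 90.319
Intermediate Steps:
W(v) = -11/2 (W(v) = -5 + 1/(-4 + 2) = -5 + 1/(-2) = -5 - ½ = -11/2)
G = 8168 (G = 6282 + 1886 = 8168)
S = -21/2 (S = (√(-11/2 - 5))² = (√(-21/2))² = (I*√42/2)² = -21/2 ≈ -10.500)
√(S + G) = √(-21/2 + 8168) = √(16315/2) = √32630/2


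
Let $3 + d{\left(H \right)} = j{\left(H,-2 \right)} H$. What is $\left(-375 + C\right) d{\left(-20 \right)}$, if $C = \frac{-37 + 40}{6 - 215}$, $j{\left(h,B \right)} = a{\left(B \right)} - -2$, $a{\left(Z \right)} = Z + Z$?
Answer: $- \frac{2899986}{209} \approx -13876.0$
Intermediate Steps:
$a{\left(Z \right)} = 2 Z$
$j{\left(h,B \right)} = 2 + 2 B$ ($j{\left(h,B \right)} = 2 B - -2 = 2 B + 2 = 2 + 2 B$)
$d{\left(H \right)} = -3 - 2 H$ ($d{\left(H \right)} = -3 + \left(2 + 2 \left(-2\right)\right) H = -3 + \left(2 - 4\right) H = -3 - 2 H$)
$C = - \frac{3}{209}$ ($C = \frac{3}{-209} = 3 \left(- \frac{1}{209}\right) = - \frac{3}{209} \approx -0.014354$)
$\left(-375 + C\right) d{\left(-20 \right)} = \left(-375 - \frac{3}{209}\right) \left(-3 - -40\right) = - \frac{78378 \left(-3 + 40\right)}{209} = \left(- \frac{78378}{209}\right) 37 = - \frac{2899986}{209}$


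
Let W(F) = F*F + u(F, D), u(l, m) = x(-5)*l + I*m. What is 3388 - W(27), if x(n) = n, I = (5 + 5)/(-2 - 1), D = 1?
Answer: 8392/3 ≈ 2797.3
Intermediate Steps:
I = -10/3 (I = 10/(-3) = 10*(-1/3) = -10/3 ≈ -3.3333)
u(l, m) = -5*l - 10*m/3
W(F) = -10/3 + F**2 - 5*F (W(F) = F*F + (-5*F - 10/3*1) = F**2 + (-5*F - 10/3) = F**2 + (-10/3 - 5*F) = -10/3 + F**2 - 5*F)
3388 - W(27) = 3388 - (-10/3 + 27**2 - 5*27) = 3388 - (-10/3 + 729 - 135) = 3388 - 1*1772/3 = 3388 - 1772/3 = 8392/3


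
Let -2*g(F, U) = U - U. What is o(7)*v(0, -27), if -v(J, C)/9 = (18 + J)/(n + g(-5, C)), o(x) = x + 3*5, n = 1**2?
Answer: -3564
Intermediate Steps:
g(F, U) = 0 (g(F, U) = -(U - U)/2 = -1/2*0 = 0)
n = 1
o(x) = 15 + x (o(x) = x + 15 = 15 + x)
v(J, C) = -162 - 9*J (v(J, C) = -9*(18 + J)/(1 + 0) = -9*(18 + J)/1 = -9*(18 + J) = -162 - 9*J)
o(7)*v(0, -27) = (15 + 7)*(-162 - 9*0) = 22*(-162 + 0) = 22*(-162) = -3564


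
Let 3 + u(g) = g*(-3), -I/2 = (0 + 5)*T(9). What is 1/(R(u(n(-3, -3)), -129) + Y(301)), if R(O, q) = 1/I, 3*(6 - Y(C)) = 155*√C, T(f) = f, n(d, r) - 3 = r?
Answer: -6930/929725997 - 418500*√301/6508081979 ≈ -0.0011231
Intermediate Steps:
n(d, r) = 3 + r
Y(C) = 6 - 155*√C/3
I = -90 (I = -2*(0 + 5)*9 = -10*9 = -2*45 = -90)
u(g) = -3 - 3*g (u(g) = -3 + g*(-3) = -3 - 3*g)
R(O, q) = -1/90 (R(O, q) = 1/(-90) = -1/90)
1/(R(u(n(-3, -3)), -129) + Y(301)) = 1/(-1/90 + (6 - 155*√301/3)) = 1/(539/90 - 155*√301/3)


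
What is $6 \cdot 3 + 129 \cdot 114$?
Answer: $14724$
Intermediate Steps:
$6 \cdot 3 + 129 \cdot 114 = 18 + 14706 = 14724$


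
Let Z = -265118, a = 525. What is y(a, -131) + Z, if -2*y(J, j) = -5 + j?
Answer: -265050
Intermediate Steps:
y(J, j) = 5/2 - j/2 (y(J, j) = -(-5 + j)/2 = 5/2 - j/2)
y(a, -131) + Z = (5/2 - 1/2*(-131)) - 265118 = (5/2 + 131/2) - 265118 = 68 - 265118 = -265050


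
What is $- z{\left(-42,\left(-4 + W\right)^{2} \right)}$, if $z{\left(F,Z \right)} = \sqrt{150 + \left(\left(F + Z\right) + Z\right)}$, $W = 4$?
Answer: $- 6 \sqrt{3} \approx -10.392$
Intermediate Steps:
$z{\left(F,Z \right)} = \sqrt{150 + F + 2 Z}$ ($z{\left(F,Z \right)} = \sqrt{150 + \left(F + 2 Z\right)} = \sqrt{150 + F + 2 Z}$)
$- z{\left(-42,\left(-4 + W\right)^{2} \right)} = - \sqrt{150 - 42 + 2 \left(-4 + 4\right)^{2}} = - \sqrt{150 - 42 + 2 \cdot 0^{2}} = - \sqrt{150 - 42 + 2 \cdot 0} = - \sqrt{150 - 42 + 0} = - \sqrt{108} = - 6 \sqrt{3}$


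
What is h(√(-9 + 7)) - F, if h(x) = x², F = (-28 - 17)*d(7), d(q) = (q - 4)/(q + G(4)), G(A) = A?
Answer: 113/11 ≈ 10.273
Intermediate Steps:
d(q) = (-4 + q)/(4 + q) (d(q) = (q - 4)/(q + 4) = (-4 + q)/(4 + q))
F = -135/11 (F = (-28 - 17)*((-4 + 7)/(4 + 7)) = -45*3/11 = -135/11 ≈ -12.273)
h(√(-9 + 7)) - F = (√(-9 + 7))² - 1*(-135/11) = (√(-2))² + 135/11 = (I*√2)² + 135/11 = -2 + 135/11 = 113/11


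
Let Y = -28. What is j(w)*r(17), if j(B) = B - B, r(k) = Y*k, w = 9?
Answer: 0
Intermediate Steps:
r(k) = -28*k
j(B) = 0
j(w)*r(17) = 0*(-28*17) = 0*(-476) = 0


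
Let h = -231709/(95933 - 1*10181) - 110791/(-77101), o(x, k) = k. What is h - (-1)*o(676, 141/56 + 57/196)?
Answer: 250029391723/161983341324 ≈ 1.5436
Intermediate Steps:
h = -8364445777/6611564952 (h = -231709/(95933 - 10181) - 110791*(-1/77101) = -231709/85752 + 110791/77101 = -8364445777/6611564952 ≈ -1.2651)
h - (-1)*o(676, 141/56 + 57/196) = -8364445777/6611564952 - (-1)*(141/56 + 57/196) = -8364445777/6611564952 - (-1)*1101/392 = -8364445777/6611564952 - 1*(-1101/392) = -8364445777/6611564952 + 1101/392 = 250029391723/161983341324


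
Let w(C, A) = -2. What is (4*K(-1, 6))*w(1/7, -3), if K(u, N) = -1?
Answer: 8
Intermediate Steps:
(4*K(-1, 6))*w(1/7, -3) = (4*(-1))*(-2) = -4*(-2) = 8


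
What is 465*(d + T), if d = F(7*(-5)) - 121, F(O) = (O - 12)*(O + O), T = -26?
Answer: 1461495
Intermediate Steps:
F(O) = 2*O*(-12 + O) (F(O) = (-12 + O)*(2*O) = 2*O*(-12 + O))
d = 3169 (d = 2*(7*(-5))*(-12 + 7*(-5)) - 121 = 2*(-35)*(-12 - 35) - 121 = 2*(-35)*(-47) - 121 = 3290 - 121 = 3169)
465*(d + T) = 465*(3169 - 26) = 465*3143 = 1461495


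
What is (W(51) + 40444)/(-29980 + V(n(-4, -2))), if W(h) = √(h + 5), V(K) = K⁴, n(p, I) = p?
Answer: -10111/7431 - √14/14862 ≈ -1.3609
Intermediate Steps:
W(h) = √(5 + h)
(W(51) + 40444)/(-29980 + V(n(-4, -2))) = (√(5 + 51) + 40444)/(-29980 + (-4)⁴) = (√56 + 40444)/(-29980 + 256) = (2*√14 + 40444)/(-29724) = (40444 + 2*√14)*(-1/29724) = -10111/7431 - √14/14862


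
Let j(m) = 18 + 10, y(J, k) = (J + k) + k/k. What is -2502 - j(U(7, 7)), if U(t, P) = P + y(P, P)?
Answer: -2530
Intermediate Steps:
y(J, k) = 1 + J + k (y(J, k) = (J + k) + 1 = 1 + J + k)
U(t, P) = 1 + 3*P (U(t, P) = P + (1 + P + P) = P + (1 + 2*P) = 1 + 3*P)
j(m) = 28
-2502 - j(U(7, 7)) = -2502 - 1*28 = -2502 - 28 = -2530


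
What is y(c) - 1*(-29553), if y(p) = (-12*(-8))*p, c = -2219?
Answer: -183471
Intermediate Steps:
y(p) = 96*p
y(c) - 1*(-29553) = 96*(-2219) - 1*(-29553) = -213024 + 29553 = -183471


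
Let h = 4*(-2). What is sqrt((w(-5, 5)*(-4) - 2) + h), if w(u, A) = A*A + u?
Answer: 3*I*sqrt(10) ≈ 9.4868*I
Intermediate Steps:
w(u, A) = u + A**2 (w(u, A) = A**2 + u = u + A**2)
h = -8
sqrt((w(-5, 5)*(-4) - 2) + h) = sqrt(((-5 + 5**2)*(-4) - 2) - 8) = sqrt(((-5 + 25)*(-4) - 2) - 8) = sqrt((20*(-4) - 2) - 8) = sqrt((-80 - 2) - 8) = sqrt(-82 - 8) = sqrt(-90) = 3*I*sqrt(10)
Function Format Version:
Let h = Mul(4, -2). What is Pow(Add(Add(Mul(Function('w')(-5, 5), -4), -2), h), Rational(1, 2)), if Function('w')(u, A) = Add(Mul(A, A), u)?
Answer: Mul(3, I, Pow(10, Rational(1, 2))) ≈ Mul(9.4868, I)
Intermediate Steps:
Function('w')(u, A) = Add(u, Pow(A, 2)) (Function('w')(u, A) = Add(Pow(A, 2), u) = Add(u, Pow(A, 2)))
h = -8
Pow(Add(Add(Mul(Function('w')(-5, 5), -4), -2), h), Rational(1, 2)) = Pow(Add(Add(Mul(Add(-5, Pow(5, 2)), -4), -2), -8), Rational(1, 2)) = Pow(Add(Add(Mul(Add(-5, 25), -4), -2), -8), Rational(1, 2)) = Pow(Add(Add(Mul(20, -4), -2), -8), Rational(1, 2)) = Pow(Add(Add(-80, -2), -8), Rational(1, 2)) = Pow(Add(-82, -8), Rational(1, 2)) = Pow(-90, Rational(1, 2)) = Mul(3, I, Pow(10, Rational(1, 2)))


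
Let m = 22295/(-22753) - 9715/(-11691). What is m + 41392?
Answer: 11010452724166/266005323 ≈ 41392.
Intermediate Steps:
m = -39605450/266005323 (m = 22295*(-1/22753) - 9715*(-1/11691) = -22295/22753 + 9715/11691 = -39605450/266005323 ≈ -0.14889)
m + 41392 = -39605450/266005323 + 41392 = 11010452724166/266005323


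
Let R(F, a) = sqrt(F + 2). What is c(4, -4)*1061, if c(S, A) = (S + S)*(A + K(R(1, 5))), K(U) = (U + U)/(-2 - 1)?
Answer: -33952 - 16976*sqrt(3)/3 ≈ -43753.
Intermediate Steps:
R(F, a) = sqrt(2 + F)
K(U) = -2*U/3 (K(U) = (2*U)/(-3) = (2*U)*(-1/3) = -2*U/3)
c(S, A) = 2*S*(A - 2*sqrt(3)/3) (c(S, A) = (S + S)*(A - 2*sqrt(2 + 1)/3) = (2*S)*(A - 2*sqrt(3)/3) = 2*S*(A - 2*sqrt(3)/3))
c(4, -4)*1061 = ((2/3)*4*(-2*sqrt(3) + 3*(-4)))*1061 = ((2/3)*4*(-2*sqrt(3) - 12))*1061 = ((2/3)*4*(-12 - 2*sqrt(3)))*1061 = (-32 - 16*sqrt(3)/3)*1061 = -33952 - 16976*sqrt(3)/3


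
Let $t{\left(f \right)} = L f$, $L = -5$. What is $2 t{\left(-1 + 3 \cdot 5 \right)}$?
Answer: $-140$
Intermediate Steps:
$t{\left(f \right)} = - 5 f$
$2 t{\left(-1 + 3 \cdot 5 \right)} = 2 \left(- 5 \left(-1 + 3 \cdot 5\right)\right) = 2 \left(- 5 \left(-1 + 15\right)\right) = 2 \left(\left(-5\right) 14\right) = 2 \left(-70\right) = -140$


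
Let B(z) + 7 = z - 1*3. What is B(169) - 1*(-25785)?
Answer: 25944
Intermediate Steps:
B(z) = -10 + z (B(z) = -7 + (z - 1*3) = -7 + (z - 3) = -7 + (-3 + z) = -10 + z)
B(169) - 1*(-25785) = (-10 + 169) - 1*(-25785) = 159 + 25785 = 25944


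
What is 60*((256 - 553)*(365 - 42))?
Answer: -5755860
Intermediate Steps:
60*((256 - 553)*(365 - 42)) = 60*(-297*323) = 60*(-95931) = -5755860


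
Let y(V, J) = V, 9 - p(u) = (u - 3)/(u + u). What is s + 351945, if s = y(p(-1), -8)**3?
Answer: 352288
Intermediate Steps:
p(u) = 9 - (-3 + u)/(2*u) (p(u) = 9 - (u - 3)/(u + u) = 9 - (-3 + u)/(2*u))
s = 343 (s = ((1/2)*(3 + 17*(-1))/(-1))**3 = ((1/2)*(-1)*(3 - 17))**3 = ((1/2)*(-1)*(-14))**3 = 7**3 = 343)
s + 351945 = 343 + 351945 = 352288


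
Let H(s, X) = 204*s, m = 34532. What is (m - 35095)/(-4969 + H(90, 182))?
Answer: -563/13391 ≈ -0.042043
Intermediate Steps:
(m - 35095)/(-4969 + H(90, 182)) = (34532 - 35095)/(-4969 + 204*90) = -563/(-4969 + 18360) = -563/13391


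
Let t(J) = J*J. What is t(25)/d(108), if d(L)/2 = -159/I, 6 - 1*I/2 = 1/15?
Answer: -11125/477 ≈ -23.323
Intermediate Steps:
I = 178/15 (I = 12 - 2/15 = 178/15 ≈ 11.867)
d(L) = -2385/89 (d(L) = 2*(-159/178/15) = 2*(-159*15/178) = 2*(-2385/178) = -2385/89)
t(J) = J²
t(25)/d(108) = 25²/(-2385/89) = 625*(-89/2385) = -11125/477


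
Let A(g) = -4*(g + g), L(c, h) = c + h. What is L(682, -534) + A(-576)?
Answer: 4756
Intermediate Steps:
A(g) = -8*g
L(682, -534) + A(-576) = (682 - 534) - 8*(-576) = 148 + 4608 = 4756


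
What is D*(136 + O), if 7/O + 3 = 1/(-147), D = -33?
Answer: -1949739/442 ≈ -4411.2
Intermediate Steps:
O = -1029/442 (O = 7/(-3 + 1/(-147)) = 7/(-3 - 1/147) = 7/(-442/147) = 7*(-147/442) = -1029/442 ≈ -2.3281)
D*(136 + O) = -33*(136 - 1029/442) = -33*59083/442 = -1949739/442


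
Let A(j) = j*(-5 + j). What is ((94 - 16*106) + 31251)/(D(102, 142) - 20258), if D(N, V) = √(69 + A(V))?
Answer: -85804206/58623863 - 29649*√19523/410367041 ≈ -1.4737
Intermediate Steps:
D(N, V) = √(69 + V*(-5 + V))
((94 - 16*106) + 31251)/(D(102, 142) - 20258) = ((94 - 16*106) + 31251)/(√(69 + 142*(-5 + 142)) - 20258) = ((94 - 1696) + 31251)/(√(69 + 142*137) - 20258) = (-1602 + 31251)/(√(69 + 19454) - 20258) = 29649/(√19523 - 20258) = 29649/(-20258 + √19523)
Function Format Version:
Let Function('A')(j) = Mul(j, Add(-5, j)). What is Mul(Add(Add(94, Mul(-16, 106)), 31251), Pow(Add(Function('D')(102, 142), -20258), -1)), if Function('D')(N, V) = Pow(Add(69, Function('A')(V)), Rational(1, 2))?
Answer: Add(Rational(-85804206, 58623863), Mul(Rational(-29649, 410367041), Pow(19523, Rational(1, 2)))) ≈ -1.4737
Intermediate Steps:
Function('D')(N, V) = Pow(Add(69, Mul(V, Add(-5, V))), Rational(1, 2))
Mul(Add(Add(94, Mul(-16, 106)), 31251), Pow(Add(Function('D')(102, 142), -20258), -1)) = Mul(Add(Add(94, Mul(-16, 106)), 31251), Pow(Add(Pow(Add(69, Mul(142, Add(-5, 142))), Rational(1, 2)), -20258), -1)) = Mul(Add(Add(94, -1696), 31251), Pow(Add(Pow(Add(69, Mul(142, 137)), Rational(1, 2)), -20258), -1)) = Mul(Add(-1602, 31251), Pow(Add(Pow(Add(69, 19454), Rational(1, 2)), -20258), -1)) = Mul(29649, Pow(Add(Pow(19523, Rational(1, 2)), -20258), -1)) = Mul(29649, Pow(Add(-20258, Pow(19523, Rational(1, 2))), -1))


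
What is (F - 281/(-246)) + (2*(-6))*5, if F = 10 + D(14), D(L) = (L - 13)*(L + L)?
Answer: -5131/246 ≈ -20.858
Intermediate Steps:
D(L) = 2*L*(-13 + L) (D(L) = (-13 + L)*(2*L) = 2*L*(-13 + L))
F = 38 (F = 10 + 2*14*(-13 + 14) = 10 + 2*14*1 = 10 + 28 = 38)
(F - 281/(-246)) + (2*(-6))*5 = (38 - 281/(-246)) + (2*(-6))*5 = (38 - 281*(-1/246)) - 12*5 = (38 + 281/246) - 60 = 9629/246 - 60 = -5131/246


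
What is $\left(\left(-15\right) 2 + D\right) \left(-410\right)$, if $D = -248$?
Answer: $113980$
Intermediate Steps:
$\left(\left(-15\right) 2 + D\right) \left(-410\right) = \left(\left(-15\right) 2 - 248\right) \left(-410\right) = \left(-30 - 248\right) \left(-410\right) = \left(-278\right) \left(-410\right) = 113980$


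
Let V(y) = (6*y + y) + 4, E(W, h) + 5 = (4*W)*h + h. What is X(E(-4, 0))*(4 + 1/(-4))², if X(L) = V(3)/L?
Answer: -1125/16 ≈ -70.313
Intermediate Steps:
E(W, h) = -5 + h + 4*W*h (E(W, h) = -5 + ((4*W)*h + h) = -5 + (4*W*h + h) = -5 + (h + 4*W*h) = -5 + h + 4*W*h)
V(y) = 4 + 7*y (V(y) = 7*y + 4 = 4 + 7*y)
X(L) = 25/L (X(L) = (4 + 7*3)/L = (4 + 21)/L = 25/L)
X(E(-4, 0))*(4 + 1/(-4))² = (25/(-5 + 0 + 4*(-4)*0))*(4 + 1/(-4))² = (25/(-5 + 0 + 0))*(4 - ¼)² = (25/(-5))*(15/4)² = (25*(-⅕))*(225/16) = -5*225/16 = -1125/16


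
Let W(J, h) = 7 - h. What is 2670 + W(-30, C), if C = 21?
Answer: 2656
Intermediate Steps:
2670 + W(-30, C) = 2670 + (7 - 1*21) = 2670 + (7 - 21) = 2670 - 14 = 2656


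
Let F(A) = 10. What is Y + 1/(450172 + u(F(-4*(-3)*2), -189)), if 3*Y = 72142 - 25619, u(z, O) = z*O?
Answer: 20855423489/1344846 ≈ 15508.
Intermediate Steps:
u(z, O) = O*z
Y = 46523/3 (Y = (72142 - 25619)/3 = (⅓)*46523 = 46523/3 ≈ 15508.)
Y + 1/(450172 + u(F(-4*(-3)*2), -189)) = 46523/3 + 1/(450172 - 189*10) = 46523/3 + 1/(450172 - 1890) = 46523/3 + 1/448282 = 20855423489/1344846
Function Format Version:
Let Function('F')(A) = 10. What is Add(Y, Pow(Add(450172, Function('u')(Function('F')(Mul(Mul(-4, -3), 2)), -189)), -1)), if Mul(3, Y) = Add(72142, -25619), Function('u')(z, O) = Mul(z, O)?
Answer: Rational(20855423489, 1344846) ≈ 15508.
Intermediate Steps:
Function('u')(z, O) = Mul(O, z)
Y = Rational(46523, 3) (Y = Mul(Rational(1, 3), Add(72142, -25619)) = Mul(Rational(1, 3), 46523) = Rational(46523, 3) ≈ 15508.)
Add(Y, Pow(Add(450172, Function('u')(Function('F')(Mul(Mul(-4, -3), 2)), -189)), -1)) = Add(Rational(46523, 3), Pow(Add(450172, Mul(-189, 10)), -1)) = Add(Rational(46523, 3), Pow(Add(450172, -1890), -1)) = Add(Rational(46523, 3), Pow(448282, -1)) = Add(Rational(46523, 3), Rational(1, 448282)) = Rational(20855423489, 1344846)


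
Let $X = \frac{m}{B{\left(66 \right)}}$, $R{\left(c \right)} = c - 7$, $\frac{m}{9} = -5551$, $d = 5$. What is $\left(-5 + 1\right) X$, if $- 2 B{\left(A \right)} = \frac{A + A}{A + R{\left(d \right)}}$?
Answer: $- \frac{2131584}{11} \approx -1.9378 \cdot 10^{5}$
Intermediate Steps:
$m = -49959$ ($m = 9 \left(-5551\right) = -49959$)
$R{\left(c \right)} = -7 + c$
$B{\left(A \right)} = - \frac{A}{-2 + A}$ ($B{\left(A \right)} = - \frac{\left(A + A\right) \frac{1}{A + \left(-7 + 5\right)}}{2} = - \frac{2 A \frac{1}{A - 2}}{2} = - \frac{2 A \frac{1}{-2 + A}}{2} = - \frac{A}{-2 + A}$)
$X = \frac{532896}{11}$ ($X = - \frac{49959}{\left(-1\right) 66 \frac{1}{-2 + 66}} = - \frac{49959}{\left(-1\right) 66 \cdot \frac{1}{64}} = - \frac{49959}{- \frac{33}{32}} = \left(-49959\right) \left(- \frac{32}{33}\right) = \frac{532896}{11} \approx 48445.0$)
$\left(-5 + 1\right) X = \left(-5 + 1\right) \frac{532896}{11} = \left(-4\right) \frac{532896}{11} = - \frac{2131584}{11}$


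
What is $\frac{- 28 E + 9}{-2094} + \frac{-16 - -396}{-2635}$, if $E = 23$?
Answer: $\frac{175501}{1103538} \approx 0.15903$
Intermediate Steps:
$\frac{- 28 E + 9}{-2094} + \frac{-16 - -396}{-2635} = \frac{\left(-28\right) 23 + 9}{-2094} + \frac{-16 - -396}{-2635} = \left(-644 + 9\right) \left(- \frac{1}{2094}\right) + \left(-16 + 396\right) \left(- \frac{1}{2635}\right) = \left(-635\right) \left(- \frac{1}{2094}\right) + 380 \left(- \frac{1}{2635}\right) = \frac{635}{2094} - \frac{76}{527} = \frac{175501}{1103538}$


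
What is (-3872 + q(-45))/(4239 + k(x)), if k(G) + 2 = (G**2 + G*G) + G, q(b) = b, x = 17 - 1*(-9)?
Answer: -3917/5615 ≈ -0.69760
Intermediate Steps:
x = 26 (x = 17 + 9 = 26)
k(G) = -2 + G + 2*G**2 (k(G) = -2 + ((G**2 + G*G) + G) = -2 + ((G**2 + G**2) + G) = -2 + (2*G**2 + G) = -2 + (G + 2*G**2) = -2 + G + 2*G**2)
(-3872 + q(-45))/(4239 + k(x)) = (-3872 - 45)/(4239 + (-2 + 26 + 2*26**2)) = -3917/(4239 + (-2 + 26 + 2*676)) = -3917/(4239 + (-2 + 26 + 1352)) = -3917/(4239 + 1376) = -3917/5615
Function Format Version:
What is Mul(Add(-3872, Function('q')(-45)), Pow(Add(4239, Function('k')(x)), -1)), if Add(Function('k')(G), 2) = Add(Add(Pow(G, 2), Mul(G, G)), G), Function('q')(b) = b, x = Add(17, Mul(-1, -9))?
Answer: Rational(-3917, 5615) ≈ -0.69760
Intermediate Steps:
x = 26 (x = Add(17, 9) = 26)
Function('k')(G) = Add(-2, G, Mul(2, Pow(G, 2))) (Function('k')(G) = Add(-2, Add(Add(Pow(G, 2), Mul(G, G)), G)) = Add(-2, Add(Add(Pow(G, 2), Pow(G, 2)), G)) = Add(-2, Add(Mul(2, Pow(G, 2)), G)) = Add(-2, Add(G, Mul(2, Pow(G, 2)))) = Add(-2, G, Mul(2, Pow(G, 2))))
Mul(Add(-3872, Function('q')(-45)), Pow(Add(4239, Function('k')(x)), -1)) = Mul(Add(-3872, -45), Pow(Add(4239, Add(-2, 26, Mul(2, Pow(26, 2)))), -1)) = Mul(-3917, Pow(Add(4239, Add(-2, 26, Mul(2, 676))), -1)) = Mul(-3917, Pow(Add(4239, Add(-2, 26, 1352)), -1)) = Mul(-3917, Pow(Add(4239, 1376), -1)) = Mul(-3917, Pow(5615, -1)) = Mul(-3917, Rational(1, 5615)) = Rational(-3917, 5615)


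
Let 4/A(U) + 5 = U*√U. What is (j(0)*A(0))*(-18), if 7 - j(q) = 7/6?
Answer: 84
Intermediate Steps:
j(q) = 35/6 (j(q) = 7 - 7/6 = 35/6)
A(U) = 4/(-5 + U^(3/2)) (A(U) = 4/(-5 + U*√U) = 4/(-5 + U^(3/2)))
(j(0)*A(0))*(-18) = (35*(4/(-5 + 0^(3/2)))/6)*(-18) = (35*(4/(-5 + 0))/6)*(-18) = (35*(4/(-5))/6)*(-18) = (35*(4*(-⅕))/6)*(-18) = ((35/6)*(-⅘))*(-18) = -14/3*(-18) = 84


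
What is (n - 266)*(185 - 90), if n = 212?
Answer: -5130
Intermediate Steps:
(n - 266)*(185 - 90) = (212 - 266)*(185 - 90) = -54*95 = -5130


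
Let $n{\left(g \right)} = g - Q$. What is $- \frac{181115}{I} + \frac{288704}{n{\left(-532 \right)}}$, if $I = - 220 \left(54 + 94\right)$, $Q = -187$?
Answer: $- \frac{4588559}{5520} \approx -831.26$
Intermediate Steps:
$n{\left(g \right)} = 187 + g$ ($n{\left(g \right)} = g - -187 = g + 187 = 187 + g$)
$I = -32560$ ($I = \left(-220\right) 148 = -32560$)
$- \frac{181115}{I} + \frac{288704}{n{\left(-532 \right)}} = - \frac{181115}{-32560} + \frac{288704}{187 - 532} = \left(-181115\right) \left(- \frac{1}{32560}\right) + \frac{288704}{-345} = \frac{89}{16} + 288704 \left(- \frac{1}{345}\right) = \frac{89}{16} - \frac{288704}{345} = - \frac{4588559}{5520}$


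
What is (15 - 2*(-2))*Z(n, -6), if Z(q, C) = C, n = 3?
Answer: -114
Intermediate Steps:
(15 - 2*(-2))*Z(n, -6) = (15 - 2*(-2))*(-6) = (15 + 4)*(-6) = 19*(-6) = -114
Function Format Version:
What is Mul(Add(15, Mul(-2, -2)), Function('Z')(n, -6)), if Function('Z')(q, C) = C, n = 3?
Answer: -114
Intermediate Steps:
Mul(Add(15, Mul(-2, -2)), Function('Z')(n, -6)) = Mul(Add(15, Mul(-2, -2)), -6) = Mul(Add(15, 4), -6) = Mul(19, -6) = -114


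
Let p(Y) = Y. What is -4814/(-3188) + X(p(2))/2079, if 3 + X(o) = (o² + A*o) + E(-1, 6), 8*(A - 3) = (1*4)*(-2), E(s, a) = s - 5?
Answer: 5002559/3313926 ≈ 1.5096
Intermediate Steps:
E(s, a) = -5 + s
A = 2 (A = 3 + ((1*4)*(-2))/8 = 3 + (4*(-2))/8 = 3 + (⅛)*(-8) = 3 - 1 = 2)
X(o) = -9 + o² + 2*o (X(o) = -3 + ((o² + 2*o) + (-5 - 1)) = -3 + ((o² + 2*o) - 6) = -3 + (-6 + o² + 2*o) = -9 + o² + 2*o)
-4814/(-3188) + X(p(2))/2079 = -4814/(-3188) + (-9 + 2² + 2*2)/2079 = -4814*(-1/3188) + (-9 + 4 + 4)*(1/2079) = 2407/1594 - 1*1/2079 = 2407/1594 - 1/2079 = 5002559/3313926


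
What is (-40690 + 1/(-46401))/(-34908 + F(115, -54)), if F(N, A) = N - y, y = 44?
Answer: 1888056691/1616471637 ≈ 1.1680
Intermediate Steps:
F(N, A) = -44 + N (F(N, A) = N - 1*44 = N - 44 = -44 + N)
(-40690 + 1/(-46401))/(-34908 + F(115, -54)) = (-40690 + 1/(-46401))/(-34908 + (-44 + 115)) = (-40690 - 1/46401)/(-34908 + 71) = -1888056691/46401/(-34837) = -1888056691/46401*(-1/34837) = 1888056691/1616471637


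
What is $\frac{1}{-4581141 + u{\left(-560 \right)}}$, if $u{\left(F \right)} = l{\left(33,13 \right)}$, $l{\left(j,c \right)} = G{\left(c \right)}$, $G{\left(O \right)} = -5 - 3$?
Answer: $- \frac{1}{4581149} \approx -2.1829 \cdot 10^{-7}$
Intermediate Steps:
$G{\left(O \right)} = -8$ ($G{\left(O \right)} = -5 - 3 = -8$)
$l{\left(j,c \right)} = -8$
$u{\left(F \right)} = -8$
$\frac{1}{-4581141 + u{\left(-560 \right)}} = \frac{1}{-4581141 - 8} = \frac{1}{-4581149} = - \frac{1}{4581149}$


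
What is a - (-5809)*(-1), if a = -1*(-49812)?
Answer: 44003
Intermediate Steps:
a = 49812
a - (-5809)*(-1) = 49812 - (-5809)*(-1) = 49812 - 1*5809 = 49812 - 5809 = 44003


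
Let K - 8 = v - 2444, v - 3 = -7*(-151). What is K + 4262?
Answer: 2886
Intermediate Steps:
v = 1060 (v = 3 - 7*(-151) = 3 + 1057 = 1060)
K = -1376 (K = 8 + (1060 - 2444) = 8 - 1384 = -1376)
K + 4262 = -1376 + 4262 = 2886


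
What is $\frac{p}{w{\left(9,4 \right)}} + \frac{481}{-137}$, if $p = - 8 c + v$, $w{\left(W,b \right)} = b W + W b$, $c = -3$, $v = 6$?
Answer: $- \frac{5087}{1644} \approx -3.0943$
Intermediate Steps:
$w{\left(W,b \right)} = 2 W b$ ($w{\left(W,b \right)} = W b + W b = 2 W b$)
$p = 30$ ($p = \left(-8\right) \left(-3\right) + 6 = 24 + 6 = 30$)
$\frac{p}{w{\left(9,4 \right)}} + \frac{481}{-137} = \frac{30}{2 \cdot 9 \cdot 4} + \frac{481}{-137} = \frac{30}{72} + 481 \left(- \frac{1}{137}\right) = 30 \cdot \frac{1}{72} - \frac{481}{137} = \frac{5}{12} - \frac{481}{137} = - \frac{5087}{1644}$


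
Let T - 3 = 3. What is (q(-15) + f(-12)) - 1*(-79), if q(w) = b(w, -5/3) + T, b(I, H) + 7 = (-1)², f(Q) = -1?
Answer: 78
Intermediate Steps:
T = 6 (T = 3 + 3 = 6)
b(I, H) = -6 (b(I, H) = -7 + (-1)² = -7 + 1 = -6)
q(w) = 0 (q(w) = -6 + 6 = 0)
(q(-15) + f(-12)) - 1*(-79) = (0 - 1) - 1*(-79) = -1 + 79 = 78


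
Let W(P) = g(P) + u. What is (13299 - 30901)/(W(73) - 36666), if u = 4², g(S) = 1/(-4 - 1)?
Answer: 88010/183251 ≈ 0.48027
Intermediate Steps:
g(S) = -⅕ (g(S) = 1/(-5) = -⅕)
u = 16
W(P) = 79/5 (W(P) = -⅕ + 16 = 79/5)
(13299 - 30901)/(W(73) - 36666) = (13299 - 30901)/(79/5 - 36666) = -17602/(-183251/5) = -17602*(-5/183251) = 88010/183251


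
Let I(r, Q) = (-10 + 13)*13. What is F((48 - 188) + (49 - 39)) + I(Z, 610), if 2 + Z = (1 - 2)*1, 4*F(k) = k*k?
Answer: 4264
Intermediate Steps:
F(k) = k²/4 (F(k) = (k*k)/4 = k²/4)
Z = -3 (Z = -2 + (1 - 2)*1 = -2 - 1*1 = -2 - 1 = -3)
I(r, Q) = 39 (I(r, Q) = 3*13 = 39)
F((48 - 188) + (49 - 39)) + I(Z, 610) = ((48 - 188) + (49 - 39))²/4 + 39 = (-140 + 10)²/4 + 39 = (¼)*(-130)² + 39 = (¼)*16900 + 39 = 4225 + 39 = 4264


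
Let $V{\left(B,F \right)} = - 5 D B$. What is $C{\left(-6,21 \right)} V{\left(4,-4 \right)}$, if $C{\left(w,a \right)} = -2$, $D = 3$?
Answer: $120$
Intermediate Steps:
$V{\left(B,F \right)} = - 15 B$ ($V{\left(B,F \right)} = \left(-5\right) 3 B = - 15 B$)
$C{\left(-6,21 \right)} V{\left(4,-4 \right)} = - 2 \left(\left(-15\right) 4\right) = \left(-2\right) \left(-60\right) = 120$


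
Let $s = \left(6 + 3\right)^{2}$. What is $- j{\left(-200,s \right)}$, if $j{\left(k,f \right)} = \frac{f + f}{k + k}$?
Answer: $\frac{81}{200} \approx 0.405$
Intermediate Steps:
$s = 81$ ($s = 9^{2} = 81$)
$j{\left(k,f \right)} = \frac{f}{k}$ ($j{\left(k,f \right)} = \frac{2 f}{2 k} = 2 f \frac{1}{2 k} = \frac{f}{k}$)
$- j{\left(-200,s \right)} = - \frac{81}{-200} = - \frac{81 \left(-1\right)}{200} = \left(-1\right) \left(- \frac{81}{200}\right) = \frac{81}{200}$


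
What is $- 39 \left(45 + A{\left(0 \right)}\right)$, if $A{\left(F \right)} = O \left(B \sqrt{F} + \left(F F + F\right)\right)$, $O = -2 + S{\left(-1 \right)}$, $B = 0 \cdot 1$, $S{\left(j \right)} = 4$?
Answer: $-1755$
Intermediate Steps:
$B = 0$
$O = 2$ ($O = -2 + 4 = 2$)
$A{\left(F \right)} = 2 F + 2 F^{2}$ ($A{\left(F \right)} = 2 \left(0 \sqrt{F} + \left(F F + F\right)\right) = 2 \left(0 + \left(F^{2} + F\right)\right) = 2 \left(0 + \left(F + F^{2}\right)\right) = 2 \left(F + F^{2}\right) = 2 F + 2 F^{2}$)
$- 39 \left(45 + A{\left(0 \right)}\right) = - 39 \left(45 + 2 \cdot 0 \left(1 + 0\right)\right) = - 39 \left(45 + 2 \cdot 0 \cdot 1\right) = - 39 \left(45 + 0\right) = \left(-39\right) 45 = -1755$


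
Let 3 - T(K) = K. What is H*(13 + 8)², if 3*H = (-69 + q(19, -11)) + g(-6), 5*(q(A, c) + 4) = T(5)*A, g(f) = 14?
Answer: -48951/5 ≈ -9790.2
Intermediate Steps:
T(K) = 3 - K
q(A, c) = -4 - 2*A/5 (q(A, c) = -4 + ((3 - 1*5)*A)/5 = -4 + ((3 - 5)*A)/5 = -4 + (-2*A)/5 = -4 - 2*A/5)
H = -111/5 (H = ((-69 + (-4 - ⅖*19)) + 14)/3 = ((-69 + (-4 - 38/5)) + 14)/3 = ((-69 - 58/5) + 14)/3 = (-403/5 + 14)/3 = (⅓)*(-333/5) = -111/5 ≈ -22.200)
H*(13 + 8)² = -111*(13 + 8)²/5 = -111/5*21² = -111/5*441 = -48951/5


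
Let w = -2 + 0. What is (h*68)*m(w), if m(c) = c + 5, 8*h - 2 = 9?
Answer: 561/2 ≈ 280.50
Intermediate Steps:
w = -2
h = 11/8 (h = ¼ + (⅛)*9 = ¼ + 9/8 = 11/8 ≈ 1.3750)
m(c) = 5 + c
(h*68)*m(w) = ((11/8)*68)*(5 - 2) = (187/2)*3 = 561/2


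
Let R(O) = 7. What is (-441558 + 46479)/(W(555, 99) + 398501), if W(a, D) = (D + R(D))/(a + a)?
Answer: -219268845/221168108 ≈ -0.99141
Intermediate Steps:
W(a, D) = (7 + D)/(2*a) (W(a, D) = (D + 7)/(a + a) = (7 + D)/((2*a)) = (7 + D)*(1/(2*a)) = (7 + D)/(2*a))
(-441558 + 46479)/(W(555, 99) + 398501) = (-441558 + 46479)/((½)*(7 + 99)/555 + 398501) = -395079/((½)*(1/555)*106 + 398501) = -395079/(53/555 + 398501) = -395079/221168108/555 = -395079*555/221168108 = -219268845/221168108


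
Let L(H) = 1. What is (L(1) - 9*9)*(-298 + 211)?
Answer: 6960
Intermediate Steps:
(L(1) - 9*9)*(-298 + 211) = (1 - 9*9)*(-298 + 211) = (1 - 81)*(-87) = -80*(-87) = 6960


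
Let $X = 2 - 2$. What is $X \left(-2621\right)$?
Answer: $0$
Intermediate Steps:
$X = 0$ ($X = 2 - 2 = 0$)
$X \left(-2621\right) = 0 \left(-2621\right) = 0$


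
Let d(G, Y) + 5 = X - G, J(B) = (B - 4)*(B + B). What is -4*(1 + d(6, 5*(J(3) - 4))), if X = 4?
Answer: 24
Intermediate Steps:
J(B) = 2*B*(-4 + B) (J(B) = (-4 + B)*(2*B) = 2*B*(-4 + B))
d(G, Y) = -1 - G (d(G, Y) = -5 + (4 - G) = -1 - G)
-4*(1 + d(6, 5*(J(3) - 4))) = -4*(1 + (-1 - 1*6)) = -4*(1 + (-1 - 6)) = -4*(1 - 7) = -4*(-6) = 24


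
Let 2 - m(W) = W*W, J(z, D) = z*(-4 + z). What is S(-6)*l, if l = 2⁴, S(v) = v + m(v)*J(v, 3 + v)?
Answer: -32736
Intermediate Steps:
m(W) = 2 - W² (m(W) = 2 - W*W = 2 - W²)
S(v) = v + v*(-4 + v)*(2 - v²) (S(v) = v + (2 - v²)*(v*(-4 + v)) = v + v*(-4 + v)*(2 - v²))
l = 16
S(-6)*l = -6*(1 - (-4 - 6)*(-2 + (-6)²))*16 = -6*(1 - 1*(-10)*(-2 + 36))*16 = -6*(1 - 1*(-10)*34)*16 = -6*(1 + 340)*16 = -6*341*16 = -2046*16 = -32736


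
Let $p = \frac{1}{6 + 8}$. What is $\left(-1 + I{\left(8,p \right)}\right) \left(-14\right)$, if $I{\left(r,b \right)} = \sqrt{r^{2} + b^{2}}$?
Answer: $14 - \sqrt{12545} \approx -98.005$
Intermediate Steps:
$p = \frac{1}{14} \approx 0.071429$
$I{\left(r,b \right)} = \sqrt{b^{2} + r^{2}}$
$\left(-1 + I{\left(8,p \right)}\right) \left(-14\right) = \left(-1 + \sqrt{\left(\frac{1}{14}\right)^{2} + 8^{2}}\right) \left(-14\right) = \left(-1 + \sqrt{\frac{1}{196} + 64}\right) \left(-14\right) = \left(-1 + \sqrt{\frac{12545}{196}}\right) \left(-14\right) = \left(-1 + \frac{\sqrt{12545}}{14}\right) \left(-14\right) = 14 - \sqrt{12545}$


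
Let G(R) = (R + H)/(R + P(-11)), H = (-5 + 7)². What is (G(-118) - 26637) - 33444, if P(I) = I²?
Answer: -60119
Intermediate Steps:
H = 4 (H = 2² = 4)
G(R) = (4 + R)/(121 + R) (G(R) = (R + 4)/(R + (-11)²) = (4 + R)/(R + 121) = (4 + R)/(121 + R))
(G(-118) - 26637) - 33444 = ((4 - 118)/(121 - 118) - 26637) - 33444 = (-114/3 - 26637) - 33444 = ((⅓)*(-114) - 26637) - 33444 = (-38 - 26637) - 33444 = -26675 - 33444 = -60119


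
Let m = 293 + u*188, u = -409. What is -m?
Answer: 76599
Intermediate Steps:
m = -76599 (m = 293 - 409*188 = 293 - 76892 = -76599)
-m = -1*(-76599) = 76599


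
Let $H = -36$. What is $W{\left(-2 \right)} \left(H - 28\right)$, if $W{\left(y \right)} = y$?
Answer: $128$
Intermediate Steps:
$W{\left(-2 \right)} \left(H - 28\right) = - 2 \left(-36 - 28\right) = \left(-2\right) \left(-64\right) = 128$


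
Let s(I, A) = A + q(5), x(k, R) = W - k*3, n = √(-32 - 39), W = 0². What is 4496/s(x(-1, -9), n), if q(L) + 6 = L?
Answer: -562/9 - 562*I*√71/9 ≈ -62.444 - 526.17*I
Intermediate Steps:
W = 0
n = I*√71 (n = √(-71) = I*√71 ≈ 8.4261*I)
q(L) = -6 + L
x(k, R) = -3*k (x(k, R) = 0 - k*3 = 0 - 3*k = -3*k)
s(I, A) = -1 + A (s(I, A) = A + (-6 + 5) = A - 1 = -1 + A)
4496/s(x(-1, -9), n) = 4496/(-1 + I*√71)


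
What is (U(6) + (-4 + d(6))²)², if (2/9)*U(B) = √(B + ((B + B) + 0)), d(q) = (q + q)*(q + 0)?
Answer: 42763481/2 + 124848*√2 ≈ 2.1558e+7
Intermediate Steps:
d(q) = 2*q² (d(q) = (2*q)*q = 2*q²)
U(B) = 9*√3*√B/2 (U(B) = 9*√(B + ((B + B) + 0))/2 = 9*√(B + (2*B + 0))/2 = 9*√(B + 2*B)/2 = 9*√(3*B)/2 = 9*(√3*√B)/2 = 9*√3*√B/2)
(U(6) + (-4 + d(6))²)² = (9*√3*√6/2 + (-4 + 2*6²)²)² = (27*√2/2 + (-4 + 2*36)²)² = (27*√2/2 + (-4 + 72)²)² = (27*√2/2 + 68²)² = (27*√2/2 + 4624)² = (4624 + 27*√2/2)²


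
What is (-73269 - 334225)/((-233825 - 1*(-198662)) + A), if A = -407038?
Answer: 407494/442201 ≈ 0.92151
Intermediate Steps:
(-73269 - 334225)/((-233825 - 1*(-198662)) + A) = (-73269 - 334225)/((-233825 - 1*(-198662)) - 407038) = -407494/((-233825 + 198662) - 407038) = -407494/(-35163 - 407038) = -407494/(-442201) = -407494*(-1/442201) = 407494/442201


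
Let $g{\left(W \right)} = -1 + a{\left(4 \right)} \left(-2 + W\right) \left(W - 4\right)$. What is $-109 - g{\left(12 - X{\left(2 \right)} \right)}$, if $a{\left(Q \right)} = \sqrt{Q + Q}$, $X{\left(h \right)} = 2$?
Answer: $-108 - 96 \sqrt{2} \approx -243.76$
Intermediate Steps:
$a{\left(Q \right)} = \sqrt{2} \sqrt{Q}$ ($a{\left(Q \right)} = \sqrt{2 Q} = \sqrt{2} \sqrt{Q}$)
$g{\left(W \right)} = -1 + 2 \sqrt{2} \left(-4 + W\right) \left(-2 + W\right)$ ($g{\left(W \right)} = -1 + \sqrt{2} \sqrt{4} \left(-2 + W\right) \left(W - 4\right) = -1 + \sqrt{2} \cdot 2 \left(-2 + W\right) \left(-4 + W\right) = -1 + 2 \sqrt{2} \left(-4 + W\right) \left(-2 + W\right)$)
$-109 - g{\left(12 - X{\left(2 \right)} \right)} = -109 - \left(-1 + 16 \sqrt{2} - 12 \left(12 - 2\right) \sqrt{2} + 2 \sqrt{2} \left(12 - 2\right)^{2}\right) = -109 - \left(-1 + 16 \sqrt{2} - 120 \sqrt{2} + 2 \sqrt{2} \cdot 10^{2}\right) = -109 - \left(-1 + 16 \sqrt{2} - 120 \sqrt{2} + 2 \sqrt{2} \cdot 100\right) = -109 - \left(-1 + 16 \sqrt{2} - 120 \sqrt{2} + 200 \sqrt{2}\right) = -109 - \left(-1 + 96 \sqrt{2}\right) = -109 + \left(1 - 96 \sqrt{2}\right) = -108 - 96 \sqrt{2}$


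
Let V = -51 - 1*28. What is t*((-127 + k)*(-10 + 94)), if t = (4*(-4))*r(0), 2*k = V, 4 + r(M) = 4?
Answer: 0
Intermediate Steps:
V = -79 (V = -51 - 28 = -79)
r(M) = 0 (r(M) = -4 + 4 = 0)
k = -79/2 (k = (½)*(-79) = -79/2 ≈ -39.500)
t = 0 (t = (4*(-4))*0 = -16*0 = 0)
t*((-127 + k)*(-10 + 94)) = 0*((-127 - 79/2)*(-10 + 94)) = 0*(-333/2*84) = 0*(-13986) = 0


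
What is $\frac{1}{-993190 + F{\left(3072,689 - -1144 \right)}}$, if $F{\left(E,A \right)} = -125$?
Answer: $- \frac{1}{993315} \approx -1.0067 \cdot 10^{-6}$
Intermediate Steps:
$\frac{1}{-993190 + F{\left(3072,689 - -1144 \right)}} = \frac{1}{-993190 - 125} = \frac{1}{-993315} = - \frac{1}{993315}$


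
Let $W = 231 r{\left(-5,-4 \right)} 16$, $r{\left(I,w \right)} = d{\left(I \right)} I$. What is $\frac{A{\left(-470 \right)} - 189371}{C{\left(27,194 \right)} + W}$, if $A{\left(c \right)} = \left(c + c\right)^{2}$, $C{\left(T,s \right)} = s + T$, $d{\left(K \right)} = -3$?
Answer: $\frac{694229}{55661} \approx 12.472$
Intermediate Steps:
$r{\left(I,w \right)} = - 3 I$
$C{\left(T,s \right)} = T + s$
$W = 55440$ ($W = 231 \left(\left(-3\right) \left(-5\right)\right) 16 = 231 \cdot 15 \cdot 16 = 3465 \cdot 16 = 55440$)
$A{\left(c \right)} = 4 c^{2}$ ($A{\left(c \right)} = \left(2 c\right)^{2} = 4 c^{2}$)
$\frac{A{\left(-470 \right)} - 189371}{C{\left(27,194 \right)} + W} = \frac{4 \left(-470\right)^{2} - 189371}{\left(27 + 194\right) + 55440} = \frac{4 \cdot 220900 - 189371}{221 + 55440} = \frac{883600 - 189371}{55661} = 694229 \cdot \frac{1}{55661} = \frac{694229}{55661}$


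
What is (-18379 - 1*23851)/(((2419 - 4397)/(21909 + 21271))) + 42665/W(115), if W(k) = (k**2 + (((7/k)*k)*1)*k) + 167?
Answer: 12944095898585/14040833 ≈ 9.2189e+5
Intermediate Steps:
W(k) = 167 + k**2 + 7*k (W(k) = (k**2 + (7*1)*k) + 167 = (k**2 + 7*k) + 167 = 167 + k**2 + 7*k)
(-18379 - 1*23851)/(((2419 - 4397)/(21909 + 21271))) + 42665/W(115) = (-18379 - 1*23851)/(((2419 - 4397)/(21909 + 21271))) + 42665/(167 + 115**2 + 7*115) = (-18379 - 23851)/((-1978/43180)) + 42665/(167 + 13225 + 805) = -42230/((-1978*1/43180)) + 42665/14197 = -42230/(-989/21590) + 42665*(1/14197) = -42230*(-21590/989) + 42665/14197 = 911745700/989 + 42665/14197 = 12944095898585/14040833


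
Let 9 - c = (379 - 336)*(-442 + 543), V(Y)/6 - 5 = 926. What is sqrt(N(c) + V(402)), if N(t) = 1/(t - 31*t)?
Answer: sqrt(23608112391105)/65010 ≈ 74.740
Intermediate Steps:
V(Y) = 5586 (V(Y) = 30 + 6*926 = 30 + 5556 = 5586)
c = -4334 (c = 9 - (379 - 336)*(-442 + 543) = 9 - 43*101 = 9 - 1*4343 = 9 - 4343 = -4334)
N(t) = -1/(30*t) (N(t) = 1/(-30*t) = -1/(30*t))
sqrt(N(c) + V(402)) = sqrt(-1/30/(-4334) + 5586) = sqrt(-1/30*(-1/4334) + 5586) = sqrt(1/130020 + 5586) = sqrt(726291721/130020) = sqrt(23608112391105)/65010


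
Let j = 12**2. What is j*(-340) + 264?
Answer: -48696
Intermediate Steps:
j = 144
j*(-340) + 264 = 144*(-340) + 264 = -48960 + 264 = -48696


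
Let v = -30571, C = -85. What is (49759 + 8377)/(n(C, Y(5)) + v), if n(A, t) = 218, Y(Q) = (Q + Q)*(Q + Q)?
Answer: -58136/30353 ≈ -1.9153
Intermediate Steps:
Y(Q) = 4*Q² (Y(Q) = (2*Q)*(2*Q) = 4*Q²)
(49759 + 8377)/(n(C, Y(5)) + v) = (49759 + 8377)/(218 - 30571) = 58136/(-30353) = 58136*(-1/30353) = -58136/30353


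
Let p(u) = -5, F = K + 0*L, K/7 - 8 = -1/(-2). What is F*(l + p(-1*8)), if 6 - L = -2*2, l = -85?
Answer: -5355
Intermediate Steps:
K = 119/2 (K = 56 + 7*(-1/(-2)) = 56 + 7*(-1*(-½)) = 56 + 7*(½) = 56 + 7/2 = 119/2 ≈ 59.500)
L = 10 (L = 6 - (-2)*2 = 6 - 1*(-4) = 6 + 4 = 10)
F = 119/2 (F = 119/2 + 0*10 = 119/2 + 0 = 119/2 ≈ 59.500)
F*(l + p(-1*8)) = 119*(-85 - 5)/2 = (119/2)*(-90) = -5355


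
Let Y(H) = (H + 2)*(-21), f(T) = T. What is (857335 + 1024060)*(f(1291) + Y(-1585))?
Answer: 64972094930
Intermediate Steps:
Y(H) = -42 - 21*H (Y(H) = (2 + H)*(-21) = -42 - 21*H)
(857335 + 1024060)*(f(1291) + Y(-1585)) = (857335 + 1024060)*(1291 + (-42 - 21*(-1585))) = 1881395*(1291 + (-42 + 33285)) = 1881395*(1291 + 33243) = 1881395*34534 = 64972094930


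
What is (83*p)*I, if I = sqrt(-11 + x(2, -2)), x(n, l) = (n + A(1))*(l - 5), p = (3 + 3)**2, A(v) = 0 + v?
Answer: 11952*I*sqrt(2) ≈ 16903.0*I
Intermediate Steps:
A(v) = v
p = 36 (p = 6**2 = 36)
x(n, l) = (1 + n)*(-5 + l) (x(n, l) = (n + 1)*(l - 5) = (1 + n)*(-5 + l))
I = 4*I*sqrt(2) (I = sqrt(-11 + (-5 - 2 - 5*2 - 2*2)) = sqrt(-11 + (-5 - 2 - 10 - 4)) = sqrt(-11 - 21) = sqrt(-32) = 4*I*sqrt(2) ≈ 5.6569*I)
(83*p)*I = (83*36)*(4*I*sqrt(2)) = 2988*(4*I*sqrt(2)) = 11952*I*sqrt(2)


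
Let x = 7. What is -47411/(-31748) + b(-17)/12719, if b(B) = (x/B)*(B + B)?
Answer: 86209283/57686116 ≈ 1.4945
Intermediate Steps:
b(B) = 14 (b(B) = (7/B)*(B + B) = (7/B)*(2*B) = 14)
-47411/(-31748) + b(-17)/12719 = -47411/(-31748) + 14/12719 = -47411*(-1/31748) + 14*(1/12719) = 47411/31748 + 2/1817 = 86209283/57686116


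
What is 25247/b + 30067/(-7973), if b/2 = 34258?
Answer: -37934209/11148532 ≈ -3.4026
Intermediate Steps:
b = 68516 (b = 2*34258 = 68516)
25247/b + 30067/(-7973) = 25247/68516 + 30067/(-7973) = 25247*(1/68516) + 30067*(-1/7973) = 25247/68516 - 30067/7973 = -37934209/11148532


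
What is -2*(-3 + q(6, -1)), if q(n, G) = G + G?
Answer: 10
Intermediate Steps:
q(n, G) = 2*G
-2*(-3 + q(6, -1)) = -2*(-3 + 2*(-1)) = -2*(-3 - 2) = -2*(-5) = 10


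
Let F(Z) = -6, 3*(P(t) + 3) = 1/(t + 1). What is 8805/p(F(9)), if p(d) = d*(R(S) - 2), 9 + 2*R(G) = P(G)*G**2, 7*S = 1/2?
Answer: 25886700/114781 ≈ 225.53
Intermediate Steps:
P(t) = -3 + 1/(3*(1 + t)) (P(t) = -3 + 1/(3*(t + 1)) = -3 + 1/(3*(1 + t)))
S = 1/14 (S = (1/7)/2 = (1/7)*(1/2) = 1/14 ≈ 0.071429)
R(G) = -9/2 + G**2*(-8 - 9*G)/(6*(1 + G)) (R(G) = -9/2 + (((-8 - 9*G)/(3*(1 + G)))*G**2)/2 = -9/2 + (G**2*(-8 - 9*G)/(3*(1 + G)))/2 = -9/2 + G**2*(-8 - 9*G)/(6*(1 + G)))
p(d) = -114781*d/17640 (p(d) = d*((-27 - 27*1/14 + (1/14)**2*(-8 - 9*1/14))/(6*(1 + 1/14)) - 2) = d*((-27 - 27/14 + (-8 - 9/14)/196)/(6*(15/14)) - 2) = d*((1/6)*(14/15)*(-27 - 27/14 + (1/196)*(-121/14)) - 2) = d*((1/6)*(14/15)*(-27 - 27/14 - 121/2744) - 2) = d*((1/6)*(14/15)*(-79501/2744) - 2) = d*(-79501/17640 - 2) = d*(-114781/17640) = -114781*d/17640)
8805/p(F(9)) = 8805/((-114781/17640*(-6))) = 8805/(114781/2940) = 8805*(2940/114781) = 25886700/114781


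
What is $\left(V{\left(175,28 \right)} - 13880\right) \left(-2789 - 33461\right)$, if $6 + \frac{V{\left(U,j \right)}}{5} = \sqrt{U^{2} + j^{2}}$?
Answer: $504237500 - 1268750 \sqrt{641} \approx 4.7212 \cdot 10^{8}$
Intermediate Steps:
$V{\left(U,j \right)} = -30 + 5 \sqrt{U^{2} + j^{2}}$
$\left(V{\left(175,28 \right)} - 13880\right) \left(-2789 - 33461\right) = \left(\left(-30 + 5 \sqrt{175^{2} + 28^{2}}\right) - 13880\right) \left(-2789 - 33461\right) = \left(\left(-30 + 5 \sqrt{30625 + 784}\right) - 13880\right) \left(-36250\right) = \left(\left(-30 + 5 \sqrt{31409}\right) - 13880\right) \left(-36250\right) = \left(\left(-30 + 5 \cdot 7 \sqrt{641}\right) - 13880\right) \left(-36250\right) = \left(\left(-30 + 35 \sqrt{641}\right) - 13880\right) \left(-36250\right) = \left(-13910 + 35 \sqrt{641}\right) \left(-36250\right) = 504237500 - 1268750 \sqrt{641}$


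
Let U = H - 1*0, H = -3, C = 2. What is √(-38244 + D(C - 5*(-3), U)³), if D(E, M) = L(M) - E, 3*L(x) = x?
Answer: 2*I*√11019 ≈ 209.94*I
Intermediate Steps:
L(x) = x/3
U = -3 (U = -3 - 1*0 = -3 + 0 = -3)
D(E, M) = -E + M/3 (D(E, M) = M/3 - E = -E + M/3)
√(-38244 + D(C - 5*(-3), U)³) = √(-38244 + (-(2 - 5*(-3)) + (⅓)*(-3))³) = √(-38244 + (-(2 + 15) - 1)³) = √(-38244 + (-1*17 - 1)³) = √(-38244 + (-17 - 1)³) = √(-38244 + (-18)³) = √(-38244 - 5832) = √(-44076) = 2*I*√11019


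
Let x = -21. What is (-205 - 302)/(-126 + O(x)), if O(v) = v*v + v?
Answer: -169/98 ≈ -1.7245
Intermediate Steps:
O(v) = v + v² (O(v) = v² + v = v + v²)
(-205 - 302)/(-126 + O(x)) = (-205 - 302)/(-126 - 21*(1 - 21)) = -507/(-126 - 21*(-20)) = -507/(-126 + 420) = -507/294 = -507*1/294 = -169/98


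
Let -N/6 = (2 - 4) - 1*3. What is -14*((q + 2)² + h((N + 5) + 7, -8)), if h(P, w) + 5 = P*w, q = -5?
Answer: 4648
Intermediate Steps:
N = 30 (N = -6*((2 - 4) - 1*3) = -6*(-2 - 3) = -6*(-5) = 30)
h(P, w) = -5 + P*w
-14*((q + 2)² + h((N + 5) + 7, -8)) = -14*((-5 + 2)² + (-5 + ((30 + 5) + 7)*(-8))) = -14*((-3)² + (-5 + (35 + 7)*(-8))) = -14*(9 + (-5 + 42*(-8))) = -14*(9 + (-5 - 336)) = -14*(9 - 341) = -14*(-332) = 4648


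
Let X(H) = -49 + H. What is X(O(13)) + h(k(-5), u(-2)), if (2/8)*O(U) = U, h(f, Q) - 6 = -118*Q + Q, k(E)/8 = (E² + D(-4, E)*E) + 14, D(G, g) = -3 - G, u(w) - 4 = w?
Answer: -225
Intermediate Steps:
u(w) = 4 + w
k(E) = 112 + 8*E + 8*E² (k(E) = 8*((E² + (-3 - 1*(-4))*E) + 14) = 8*((E² + (-3 + 4)*E) + 14) = 8*((E² + 1*E) + 14) = 8*((E² + E) + 14) = 8*((E + E²) + 14) = 8*(14 + E + E²) = 112 + 8*E + 8*E²)
h(f, Q) = 6 - 117*Q (h(f, Q) = 6 + (-118*Q + Q) = 6 - 117*Q)
O(U) = 4*U
X(O(13)) + h(k(-5), u(-2)) = (-49 + 4*13) + (6 - 117*(4 - 2)) = (-49 + 52) + (6 - 117*2) = 3 + (6 - 234) = 3 - 228 = -225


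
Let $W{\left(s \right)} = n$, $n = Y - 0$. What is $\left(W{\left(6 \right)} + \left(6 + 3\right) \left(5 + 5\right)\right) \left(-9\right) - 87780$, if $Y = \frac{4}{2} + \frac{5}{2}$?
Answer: $- \frac{177261}{2} \approx -88631.0$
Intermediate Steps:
$Y = \frac{9}{2}$ ($Y = 4 \cdot \frac{1}{2} + 5 \cdot \frac{1}{2} = 2 + \frac{5}{2} = \frac{9}{2} \approx 4.5$)
$n = \frac{9}{2}$ ($n = \frac{9}{2} - 0 = \frac{9}{2} + 0 = \frac{9}{2} \approx 4.5$)
$W{\left(s \right)} = \frac{9}{2}$
$\left(W{\left(6 \right)} + \left(6 + 3\right) \left(5 + 5\right)\right) \left(-9\right) - 87780 = \left(\frac{9}{2} + \left(6 + 3\right) \left(5 + 5\right)\right) \left(-9\right) - 87780 = \left(\frac{9}{2} + 9 \cdot 10\right) \left(-9\right) - 87780 = \left(\frac{9}{2} + 90\right) \left(-9\right) - 87780 = \frac{189}{2} \left(-9\right) - 87780 = - \frac{1701}{2} - 87780 = - \frac{177261}{2}$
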